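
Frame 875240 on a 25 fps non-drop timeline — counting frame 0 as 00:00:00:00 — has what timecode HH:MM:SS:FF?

875240 ÷ 25 = 35009 full seconds, remainder 15 frames.
35009 s = 9 h 43 min 29 s.
Timecode: 09:43:29:15.

09:43:29:15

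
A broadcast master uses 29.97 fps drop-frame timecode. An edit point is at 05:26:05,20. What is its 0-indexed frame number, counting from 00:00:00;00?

586382

Complete 10-minute blocks: 32, each 17982 frames → 575424.
Remaining 6 whole minutes in the current block: 1800 + 5 × 1798 = 10790 frames.
Within the current minute: 5 × 30 + 20 − 2 = 168 (labels ;00/;01 skipped at this minute). Total = 575424 + 10790 + 168 = 586382.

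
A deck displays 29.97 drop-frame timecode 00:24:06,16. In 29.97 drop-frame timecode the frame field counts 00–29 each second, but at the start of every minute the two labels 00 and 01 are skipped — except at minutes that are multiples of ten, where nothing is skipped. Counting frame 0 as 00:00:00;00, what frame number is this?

As if non-drop at 30 labels/s: (0 × 3600 + 24 × 60 + 6) × 30 + 16 = 43396.
Minute boundaries passed: 24; those not divisible by 10: 24 − 2 = 22; dropped labels = 2 × 22 = 44.
Actual frame index = 43396 − 44 = 43352.

43352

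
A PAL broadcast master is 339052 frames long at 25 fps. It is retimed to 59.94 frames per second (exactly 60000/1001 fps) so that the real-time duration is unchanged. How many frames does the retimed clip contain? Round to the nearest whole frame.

Frames at target rate = 339052 × (60000/1001) / (25) = 116246400/143 ≈ 812911.888.
Nearest whole frame: 812912.

812912 frames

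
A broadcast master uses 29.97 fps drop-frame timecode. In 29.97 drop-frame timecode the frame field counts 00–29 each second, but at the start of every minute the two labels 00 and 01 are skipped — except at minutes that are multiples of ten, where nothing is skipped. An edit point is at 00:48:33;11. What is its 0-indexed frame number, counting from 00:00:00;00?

Complete 10-minute blocks: 4, each 17982 frames → 71928.
Remaining 8 whole minutes in the current block: 1800 + 7 × 1798 = 14386 frames.
Within the current minute: 33 × 30 + 11 − 2 = 999 (labels ;00/;01 skipped at this minute). Total = 71928 + 14386 + 999 = 87313.

87313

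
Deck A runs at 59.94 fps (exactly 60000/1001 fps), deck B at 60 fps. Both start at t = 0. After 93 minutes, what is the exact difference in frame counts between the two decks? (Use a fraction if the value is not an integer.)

334800/1001 frames

93 min = 5580 s.
A emits 60000/1001 × 5580 = 334800000/1001 frames; B emits 60 × 5580 = 334800.
Difference = 334800/1001 frames (≈ 334.4655); B is ahead of A.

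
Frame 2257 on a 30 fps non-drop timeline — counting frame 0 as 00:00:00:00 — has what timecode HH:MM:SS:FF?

2257 ÷ 30 = 75 full seconds, remainder 7 frames.
75 s = 0 h 1 min 15 s.
Timecode: 00:01:15:07.

00:01:15:07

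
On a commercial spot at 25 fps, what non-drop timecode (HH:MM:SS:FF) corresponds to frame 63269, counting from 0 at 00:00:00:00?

63269 ÷ 25 = 2530 full seconds, remainder 19 frames.
2530 s = 0 h 42 min 10 s.
Timecode: 00:42:10:19.

00:42:10:19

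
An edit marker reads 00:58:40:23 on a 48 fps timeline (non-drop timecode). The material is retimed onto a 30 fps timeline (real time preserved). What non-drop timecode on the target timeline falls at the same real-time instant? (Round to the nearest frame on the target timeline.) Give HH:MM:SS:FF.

00:58:40:14

Source frame index: (0×3600 + 58×60 + 40) × 48 + 23 = 168983.
Real time: 168983 / (48) = 168983/48 s.
Target frame: (168983/48) × (30) = 844915/8 ≈ 105614.375 → 105614.
At 30 labels/s: frame 105614 → 00:58:40:14.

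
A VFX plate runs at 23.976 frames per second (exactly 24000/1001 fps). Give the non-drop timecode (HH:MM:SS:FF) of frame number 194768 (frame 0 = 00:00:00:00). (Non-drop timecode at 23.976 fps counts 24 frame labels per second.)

02:15:15:08

194768 ÷ 24 = 8115 full seconds, remainder 8 frames.
8115 s = 2 h 15 min 15 s.
Timecode: 02:15:15:08.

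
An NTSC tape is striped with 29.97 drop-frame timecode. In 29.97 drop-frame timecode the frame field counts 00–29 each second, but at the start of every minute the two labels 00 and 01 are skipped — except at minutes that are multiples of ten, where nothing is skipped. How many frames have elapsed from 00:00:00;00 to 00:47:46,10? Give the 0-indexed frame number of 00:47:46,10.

85904

As if non-drop at 30 labels/s: (0 × 3600 + 47 × 60 + 46) × 30 + 10 = 85990.
Minute boundaries passed: 47; those not divisible by 10: 47 − 4 = 43; dropped labels = 2 × 43 = 86.
Actual frame index = 85990 − 86 = 85904.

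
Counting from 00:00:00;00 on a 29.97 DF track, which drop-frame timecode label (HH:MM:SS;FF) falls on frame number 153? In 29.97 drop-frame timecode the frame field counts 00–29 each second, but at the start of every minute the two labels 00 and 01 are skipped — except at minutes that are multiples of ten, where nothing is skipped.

00:00:05;03

Ten DF minutes hold 17982 frames, so frame 153 lies in block 0 (frames 0–17981) with 153 frames into that block.
The block's first minute is 1800 frames and the rest 1798 each; 153 frames reaches minute 0, so 0 × 18 + 0 × 2 = 0 labels have been skipped so far.
Adding those back, label number 153 + 0 = 153 at 30 labels/s is 5 s + 3 f = 0 h 0 min 5 s frame 3, i.e. 00:00:05;03.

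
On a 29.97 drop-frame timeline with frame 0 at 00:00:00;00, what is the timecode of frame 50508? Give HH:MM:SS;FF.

Ten DF minutes hold 17982 frames, so frame 50508 lies in block 2 (frames 35964–53945) with 14544 frames into that block.
The block's first minute is 1800 frames and the rest 1798 each; 14544 frames reaches minute 8, so 2 × 18 + 8 × 2 = 52 labels have been skipped so far.
Adding those back, label number 50508 + 52 = 50560 at 30 labels/s is 1685 s + 10 f = 0 h 28 min 5 s frame 10, i.e. 00:28:05;10.

00:28:05;10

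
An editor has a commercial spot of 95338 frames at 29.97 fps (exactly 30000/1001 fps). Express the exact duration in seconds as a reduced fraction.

Running time = 95338 ÷ (30000/1001) = 95338 × 1001/30000 = 47716669/15000 s.

47716669/15000 seconds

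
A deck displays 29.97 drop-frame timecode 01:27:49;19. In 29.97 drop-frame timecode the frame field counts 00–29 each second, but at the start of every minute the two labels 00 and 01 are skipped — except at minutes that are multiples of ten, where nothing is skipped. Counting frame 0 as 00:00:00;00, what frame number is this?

Complete 10-minute blocks: 8, each 17982 frames → 143856.
Remaining 7 whole minutes in the current block: 1800 + 6 × 1798 = 12588 frames.
Within the current minute: 49 × 30 + 19 − 2 = 1487 (labels ;00/;01 skipped at this minute). Total = 143856 + 12588 + 1487 = 157931.

157931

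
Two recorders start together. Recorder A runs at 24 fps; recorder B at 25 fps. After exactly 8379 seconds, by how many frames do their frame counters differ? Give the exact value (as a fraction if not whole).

A emits 24 × 8379 = 201096 frames; B emits 25 × 8379 = 209475.
Difference = 8379 frames; B is ahead of A.

8379 frames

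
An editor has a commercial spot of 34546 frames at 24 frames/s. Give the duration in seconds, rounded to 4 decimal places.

1439.4167 seconds

Running time = 34546 × 1/24 = 17273/12 s ≈ 1439.4167 s.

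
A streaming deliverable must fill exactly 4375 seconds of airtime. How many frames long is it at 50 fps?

Frames = 4375 × 50 = 218750.

218750 frames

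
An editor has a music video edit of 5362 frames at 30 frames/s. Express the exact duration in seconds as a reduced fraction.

2681/15 seconds

Running time = 5362 ÷ (30) = 5362 × 1/30 = 2681/15 s.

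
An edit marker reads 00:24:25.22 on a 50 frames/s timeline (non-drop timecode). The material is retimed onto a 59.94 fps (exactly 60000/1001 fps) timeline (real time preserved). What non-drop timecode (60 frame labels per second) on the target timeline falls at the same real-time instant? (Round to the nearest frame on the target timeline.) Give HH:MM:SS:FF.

Source frame index: (0×3600 + 24×60 + 25) × 50 + 22 = 73272.
Real time: 73272 / (50) = 36636/25 s.
Target frame: (36636/25) × (60000/1001) = 87926400/1001 ≈ 87838.561 → 87839.
At 60 labels/s: frame 87839 → 00:24:23:59.

00:24:23:59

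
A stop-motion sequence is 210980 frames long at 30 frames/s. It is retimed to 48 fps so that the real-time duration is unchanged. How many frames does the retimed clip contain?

337568 frames

Target frames = source frames × (target rate / source rate) = 210980 × (48)/(30) = 210980 × 8/5 = 337568.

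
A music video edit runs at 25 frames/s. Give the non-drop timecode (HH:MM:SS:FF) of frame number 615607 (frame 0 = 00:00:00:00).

06:50:24:07

615607 ÷ 25 = 24624 full seconds, remainder 7 frames.
24624 s = 6 h 50 min 24 s.
Timecode: 06:50:24:07.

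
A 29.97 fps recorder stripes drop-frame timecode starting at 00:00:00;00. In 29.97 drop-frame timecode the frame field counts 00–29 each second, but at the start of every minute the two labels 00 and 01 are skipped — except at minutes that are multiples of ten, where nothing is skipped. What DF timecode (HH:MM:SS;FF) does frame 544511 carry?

05:02:48;15

Each 10-minute DF block holds 10 × 60 × 30 − 9 × 2 = 17982 frames. 544511 ÷ 17982 → 30 full blocks, remainder 5051.
Within the partial block the first minute is 1800 frames and each further minute 1798, so 2 further minute boundaries passed. Total skipped labels = 18 × 30 + 2 × 2 = 544.
Non-drop label index = 544511 + 544 = 545055; at 30 labels/s that is 05:02:48:15, i.e. DF 05:02:48;15.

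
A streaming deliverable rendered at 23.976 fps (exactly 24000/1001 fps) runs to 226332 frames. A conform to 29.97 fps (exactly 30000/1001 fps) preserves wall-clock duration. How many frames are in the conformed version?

Target frames = source frames × (target rate / source rate) = 226332 × (30000/1001)/(24000/1001) = 226332 × 5/4 = 282915.

282915 frames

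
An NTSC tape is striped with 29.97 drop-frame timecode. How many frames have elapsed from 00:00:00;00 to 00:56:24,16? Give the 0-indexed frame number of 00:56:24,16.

101434

As if non-drop at 30 labels/s: (0 × 3600 + 56 × 60 + 24) × 30 + 16 = 101536.
Minute boundaries passed: 56; those not divisible by 10: 56 − 5 = 51; dropped labels = 2 × 51 = 102.
Actual frame index = 101536 − 102 = 101434.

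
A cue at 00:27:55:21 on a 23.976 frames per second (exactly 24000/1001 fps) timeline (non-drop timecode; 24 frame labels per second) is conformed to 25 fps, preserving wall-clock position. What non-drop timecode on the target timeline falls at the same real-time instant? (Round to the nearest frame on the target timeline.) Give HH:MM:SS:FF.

00:27:57:14

Source frame index: (0×3600 + 27×60 + 55) × 24 + 21 = 40221.
Real time: 40221 / (24000/1001) = 13420407/8000 s.
Target frame: (13420407/8000) × (25) = 13420407/320 ≈ 41938.772 → 41939.
At 25 labels/s: frame 41939 → 00:27:57:14.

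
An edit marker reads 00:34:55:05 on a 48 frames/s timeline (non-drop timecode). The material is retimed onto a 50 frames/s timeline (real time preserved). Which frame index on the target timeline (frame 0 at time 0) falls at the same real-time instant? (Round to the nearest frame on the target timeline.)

Source frame index: (0×3600 + 34×60 + 55) × 48 + 5 = 100565.
Real time: 100565 / (48) = 100565/48 s.
Target frame: (100565/48) × (50) = 2514125/24 ≈ 104755.208 → 104755.

frame 104755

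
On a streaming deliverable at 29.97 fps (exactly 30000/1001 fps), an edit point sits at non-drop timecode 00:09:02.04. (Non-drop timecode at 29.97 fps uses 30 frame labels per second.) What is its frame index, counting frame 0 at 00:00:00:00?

Total seconds to the label: (0 × 3600 + 9 × 60 + 2) = 542.
Frame index = 542 × 30 + 4 = 16264.

frame 16264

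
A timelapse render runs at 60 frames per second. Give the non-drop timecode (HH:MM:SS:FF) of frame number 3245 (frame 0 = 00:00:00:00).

3245 ÷ 60 = 54 full seconds, remainder 5 frames.
54 s = 0 h 0 min 54 s.
Timecode: 00:00:54:05.

00:00:54:05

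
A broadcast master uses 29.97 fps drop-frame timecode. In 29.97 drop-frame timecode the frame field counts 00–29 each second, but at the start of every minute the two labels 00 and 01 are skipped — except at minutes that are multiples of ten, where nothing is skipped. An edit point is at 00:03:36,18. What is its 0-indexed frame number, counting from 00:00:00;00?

Complete 10-minute blocks: 0, each 17982 frames → 0.
Remaining 3 whole minutes in the current block: 1800 + 2 × 1798 = 5396 frames.
Within the current minute: 36 × 30 + 18 − 2 = 1096 (labels ;00/;01 skipped at this minute). Total = 0 + 5396 + 1096 = 6492.

6492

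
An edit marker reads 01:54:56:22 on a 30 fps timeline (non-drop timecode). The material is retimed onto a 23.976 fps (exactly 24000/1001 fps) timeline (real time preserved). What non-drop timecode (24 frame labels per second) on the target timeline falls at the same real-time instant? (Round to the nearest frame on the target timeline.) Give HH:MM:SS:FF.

Source frame index: (1×3600 + 54×60 + 56) × 30 + 22 = 206902.
Real time: 206902 / (30) = 103451/15 s.
Target frame: (103451/15) × (24000/1001) = 165521600/1001 ≈ 165356.244 → 165356.
At 24 labels/s: frame 165356 → 01:54:49:20.

01:54:49:20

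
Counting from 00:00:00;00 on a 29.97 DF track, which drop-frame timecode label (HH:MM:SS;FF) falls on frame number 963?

00:00:32;03

Ten DF minutes hold 17982 frames, so frame 963 lies in block 0 (frames 0–17981) with 963 frames into that block.
The block's first minute is 1800 frames and the rest 1798 each; 963 frames reaches minute 0, so 0 × 18 + 0 × 2 = 0 labels have been skipped so far.
Adding those back, label number 963 + 0 = 963 at 30 labels/s is 32 s + 3 f = 0 h 0 min 32 s frame 3, i.e. 00:00:32;03.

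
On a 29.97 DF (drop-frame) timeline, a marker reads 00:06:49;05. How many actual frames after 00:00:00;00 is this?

12263

Complete 10-minute blocks: 0, each 17982 frames → 0.
Remaining 6 whole minutes in the current block: 1800 + 5 × 1798 = 10790 frames.
Within the current minute: 49 × 30 + 5 − 2 = 1473 (labels ;00/;01 skipped at this minute). Total = 0 + 10790 + 1473 = 12263.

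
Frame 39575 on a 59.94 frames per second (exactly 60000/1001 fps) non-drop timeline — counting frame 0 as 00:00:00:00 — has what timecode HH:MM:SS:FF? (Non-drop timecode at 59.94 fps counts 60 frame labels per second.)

39575 ÷ 60 = 659 full seconds, remainder 35 frames.
659 s = 0 h 10 min 59 s.
Timecode: 00:10:59:35.

00:10:59:35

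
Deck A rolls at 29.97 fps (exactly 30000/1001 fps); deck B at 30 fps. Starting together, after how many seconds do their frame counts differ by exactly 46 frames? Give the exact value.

23023/15 seconds

The gap grows by |30 − 30000/1001| = 30/1001 frames per second.
Time for a 46-frame gap: 46 ÷ (30/1001) = 23023/15 s.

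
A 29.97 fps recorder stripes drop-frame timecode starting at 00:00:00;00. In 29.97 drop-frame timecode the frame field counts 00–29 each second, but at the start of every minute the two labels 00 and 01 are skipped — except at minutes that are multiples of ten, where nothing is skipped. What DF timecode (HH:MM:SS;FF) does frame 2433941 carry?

Ten DF minutes hold 17982 frames, so frame 2433941 lies in block 135 (frames 2427570–2445551) with 6371 frames into that block.
The block's first minute is 1800 frames and the rest 1798 each; 6371 frames reaches minute 3, so 135 × 18 + 3 × 2 = 2436 labels have been skipped so far.
Adding those back, label number 2433941 + 2436 = 2436377 at 30 labels/s is 81212 s + 17 f = 22 h 33 min 32 s frame 17, i.e. 22:33:32;17.

22:33:32;17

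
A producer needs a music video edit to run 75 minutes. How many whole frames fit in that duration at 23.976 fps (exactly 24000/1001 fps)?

107892 frames

75 min = 4500 s.
Frames = 4500 × 24000/1001 = 108000000/1001 ≈ 107892.1079.
Complete frames: 107892.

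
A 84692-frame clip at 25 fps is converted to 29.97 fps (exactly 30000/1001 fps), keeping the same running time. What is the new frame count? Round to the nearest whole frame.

Frames at target rate = 84692 × (30000/1001) / (25) = 101630400/1001 ≈ 101528.871.
Nearest whole frame: 101529.

101529 frames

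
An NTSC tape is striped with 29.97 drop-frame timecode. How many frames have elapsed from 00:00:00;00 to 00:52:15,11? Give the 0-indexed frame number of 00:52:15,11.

Complete 10-minute blocks: 5, each 17982 frames → 89910.
Remaining 2 whole minutes in the current block: 1800 + 1 × 1798 = 3598 frames.
Within the current minute: 15 × 30 + 11 − 2 = 459 (labels ;00/;01 skipped at this minute). Total = 89910 + 3598 + 459 = 93967.

93967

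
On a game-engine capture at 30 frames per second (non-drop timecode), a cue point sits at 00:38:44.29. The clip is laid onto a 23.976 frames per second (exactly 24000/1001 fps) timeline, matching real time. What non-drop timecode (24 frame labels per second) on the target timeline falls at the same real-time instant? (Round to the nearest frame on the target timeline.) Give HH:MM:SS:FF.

00:38:42:15

Source frame index: (0×3600 + 38×60 + 44) × 30 + 29 = 69749.
Real time: 69749 / (30) = 69749/30 s.
Target frame: (69749/30) × (24000/1001) = 55799200/1001 ≈ 55743.457 → 55743.
At 24 labels/s: frame 55743 → 00:38:42:15.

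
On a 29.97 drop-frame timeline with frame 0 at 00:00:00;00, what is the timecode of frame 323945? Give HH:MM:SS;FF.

Each 10-minute DF block holds 10 × 60 × 30 − 9 × 2 = 17982 frames. 323945 ÷ 17982 → 18 full blocks, remainder 269.
Within the partial block the first minute is 1800 frames and each further minute 1798, so 0 further minute boundaries passed. Total skipped labels = 18 × 18 + 2 × 0 = 324.
Non-drop label index = 323945 + 324 = 324269; at 30 labels/s that is 03:00:08:29, i.e. DF 03:00:08;29.

03:00:08;29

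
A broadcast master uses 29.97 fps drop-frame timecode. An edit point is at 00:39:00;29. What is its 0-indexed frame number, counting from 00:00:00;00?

70157

As if non-drop at 30 labels/s: (0 × 3600 + 39 × 60 + 0) × 30 + 29 = 70229.
Minute boundaries passed: 39; those not divisible by 10: 39 − 3 = 36; dropped labels = 2 × 36 = 72.
Actual frame index = 70229 − 72 = 70157.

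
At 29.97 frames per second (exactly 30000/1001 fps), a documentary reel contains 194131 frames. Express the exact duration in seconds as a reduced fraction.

194325131/30000 seconds

Running time = 194131 ÷ (30000/1001) = 194131 × 1001/30000 = 194325131/30000 s.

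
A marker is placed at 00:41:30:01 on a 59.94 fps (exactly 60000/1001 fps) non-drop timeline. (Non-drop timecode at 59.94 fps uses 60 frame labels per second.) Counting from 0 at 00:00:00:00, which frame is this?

Total seconds to the label: (0 × 3600 + 41 × 60 + 30) = 2490.
Frame index = 2490 × 60 + 1 = 149401.

149401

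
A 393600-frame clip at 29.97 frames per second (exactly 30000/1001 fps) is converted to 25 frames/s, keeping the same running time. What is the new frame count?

Target frames = source frames × (target rate / source rate) = 393600 × (25)/(30000/1001) = 393600 × 1001/1200 = 328328.

328328 frames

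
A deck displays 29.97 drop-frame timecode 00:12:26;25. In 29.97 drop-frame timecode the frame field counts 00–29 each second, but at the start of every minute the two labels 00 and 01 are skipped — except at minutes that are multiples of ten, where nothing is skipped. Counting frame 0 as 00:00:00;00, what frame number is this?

22383

Complete 10-minute blocks: 1, each 17982 frames → 17982.
Remaining 2 whole minutes in the current block: 1800 + 1 × 1798 = 3598 frames.
Within the current minute: 26 × 30 + 25 − 2 = 803 (labels ;00/;01 skipped at this minute). Total = 17982 + 3598 + 803 = 22383.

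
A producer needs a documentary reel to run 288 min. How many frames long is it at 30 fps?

518400 frames

288 min = 17280 s.
Frames = 17280 × 30 = 518400.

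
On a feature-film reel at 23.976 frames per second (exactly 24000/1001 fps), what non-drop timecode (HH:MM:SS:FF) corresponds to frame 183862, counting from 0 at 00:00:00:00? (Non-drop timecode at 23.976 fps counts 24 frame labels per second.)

02:07:40:22

183862 ÷ 24 = 7660 full seconds, remainder 22 frames.
7660 s = 2 h 7 min 40 s.
Timecode: 02:07:40:22.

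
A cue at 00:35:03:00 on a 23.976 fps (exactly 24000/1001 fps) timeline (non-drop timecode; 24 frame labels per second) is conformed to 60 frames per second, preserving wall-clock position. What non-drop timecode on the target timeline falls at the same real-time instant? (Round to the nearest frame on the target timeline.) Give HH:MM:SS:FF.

Source frame index: (0×3600 + 35×60 + 3) × 24 + 0 = 50472.
Real time: 50472 / (24000/1001) = 2105103/1000 s.
Target frame: (2105103/1000) × (60) = 6315309/50 ≈ 126306.180 → 126306.
At 60 labels/s: frame 126306 → 00:35:05:06.

00:35:05:06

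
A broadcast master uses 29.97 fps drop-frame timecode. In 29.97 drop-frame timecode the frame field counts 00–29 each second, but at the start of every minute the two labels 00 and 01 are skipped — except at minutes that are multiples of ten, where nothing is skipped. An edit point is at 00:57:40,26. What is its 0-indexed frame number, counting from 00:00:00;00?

103722

Complete 10-minute blocks: 5, each 17982 frames → 89910.
Remaining 7 whole minutes in the current block: 1800 + 6 × 1798 = 12588 frames.
Within the current minute: 40 × 30 + 26 − 2 = 1224 (labels ;00/;01 skipped at this minute). Total = 89910 + 12588 + 1224 = 103722.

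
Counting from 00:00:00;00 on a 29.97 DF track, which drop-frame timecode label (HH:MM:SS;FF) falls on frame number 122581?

01:08:10;05

Each 10-minute DF block holds 10 × 60 × 30 − 9 × 2 = 17982 frames. 122581 ÷ 17982 → 6 full blocks, remainder 14689.
Within the partial block the first minute is 1800 frames and each further minute 1798, so 8 further minute boundaries passed. Total skipped labels = 18 × 6 + 2 × 8 = 124.
Non-drop label index = 122581 + 124 = 122705; at 30 labels/s that is 01:08:10:05, i.e. DF 01:08:10;05.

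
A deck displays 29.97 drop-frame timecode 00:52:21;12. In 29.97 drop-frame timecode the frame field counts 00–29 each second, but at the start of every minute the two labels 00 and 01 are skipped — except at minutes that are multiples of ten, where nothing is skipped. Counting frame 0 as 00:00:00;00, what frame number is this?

Complete 10-minute blocks: 5, each 17982 frames → 89910.
Remaining 2 whole minutes in the current block: 1800 + 1 × 1798 = 3598 frames.
Within the current minute: 21 × 30 + 12 − 2 = 640 (labels ;00/;01 skipped at this minute). Total = 89910 + 3598 + 640 = 94148.

94148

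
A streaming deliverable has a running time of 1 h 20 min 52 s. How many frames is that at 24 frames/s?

116448 frames

1 h 20 min 52 s = 4852 s.
Frames = 4852 × 24 = 116448.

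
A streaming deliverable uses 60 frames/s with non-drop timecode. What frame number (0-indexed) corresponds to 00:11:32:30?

frame 41550

Total seconds to the label: (0 × 3600 + 11 × 60 + 32) = 692.
Frame index = 692 × 60 + 30 = 41550.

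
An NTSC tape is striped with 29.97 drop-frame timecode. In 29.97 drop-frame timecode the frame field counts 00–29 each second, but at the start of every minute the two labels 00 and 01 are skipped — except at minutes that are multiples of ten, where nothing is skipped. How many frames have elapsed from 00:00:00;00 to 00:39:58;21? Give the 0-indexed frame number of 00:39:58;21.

Complete 10-minute blocks: 3, each 17982 frames → 53946.
Remaining 9 whole minutes in the current block: 1800 + 8 × 1798 = 16184 frames.
Within the current minute: 58 × 30 + 21 − 2 = 1759 (labels ;00/;01 skipped at this minute). Total = 53946 + 16184 + 1759 = 71889.

71889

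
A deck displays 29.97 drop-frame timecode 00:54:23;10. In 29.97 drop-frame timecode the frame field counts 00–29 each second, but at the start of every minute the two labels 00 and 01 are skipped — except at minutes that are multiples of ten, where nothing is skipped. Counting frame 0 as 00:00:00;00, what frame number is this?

97802

Complete 10-minute blocks: 5, each 17982 frames → 89910.
Remaining 4 whole minutes in the current block: 1800 + 3 × 1798 = 7194 frames.
Within the current minute: 23 × 30 + 10 − 2 = 698 (labels ;00/;01 skipped at this minute). Total = 89910 + 7194 + 698 = 97802.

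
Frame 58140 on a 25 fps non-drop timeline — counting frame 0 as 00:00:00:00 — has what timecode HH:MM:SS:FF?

58140 ÷ 25 = 2325 full seconds, remainder 15 frames.
2325 s = 0 h 38 min 45 s.
Timecode: 00:38:45:15.

00:38:45:15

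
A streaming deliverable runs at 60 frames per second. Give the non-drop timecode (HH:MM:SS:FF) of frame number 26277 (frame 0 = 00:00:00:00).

00:07:17:57

26277 ÷ 60 = 437 full seconds, remainder 57 frames.
437 s = 0 h 7 min 17 s.
Timecode: 00:07:17:57.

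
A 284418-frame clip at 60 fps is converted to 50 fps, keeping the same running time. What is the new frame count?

Target frames = source frames × (target rate / source rate) = 284418 × (50)/(60) = 284418 × 5/6 = 237015.

237015 frames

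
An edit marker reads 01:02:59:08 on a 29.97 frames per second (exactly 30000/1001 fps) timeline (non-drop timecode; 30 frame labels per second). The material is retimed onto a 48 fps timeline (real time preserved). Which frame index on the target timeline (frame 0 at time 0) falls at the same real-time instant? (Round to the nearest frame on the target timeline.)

Source frame index: (1×3600 + 2×60 + 59) × 30 + 8 = 113378.
Real time: 113378 / (30000/1001) = 56745689/15000 s.
Target frame: (56745689/15000) × (48) = 113491378/625 ≈ 181586.205 → 181586.

frame 181586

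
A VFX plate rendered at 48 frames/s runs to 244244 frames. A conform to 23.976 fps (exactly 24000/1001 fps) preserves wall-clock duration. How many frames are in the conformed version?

Target frames = source frames × (target rate / source rate) = 244244 × (24000/1001)/(48) = 244244 × 500/1001 = 122000.

122000 frames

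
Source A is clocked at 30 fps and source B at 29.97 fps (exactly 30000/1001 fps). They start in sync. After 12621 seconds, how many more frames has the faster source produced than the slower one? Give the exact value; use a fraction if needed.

A emits 30 × 12621 = 378630 frames; B emits 30000/1001 × 12621 = 54090000/143.
Difference = 54090/143 frames (≈ 378.2517); B is behind A.

54090/143 frames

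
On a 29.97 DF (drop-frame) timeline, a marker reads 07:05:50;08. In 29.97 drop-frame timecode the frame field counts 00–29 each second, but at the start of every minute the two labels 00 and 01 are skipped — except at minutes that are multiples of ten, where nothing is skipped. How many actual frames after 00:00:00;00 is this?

765742

As if non-drop at 30 labels/s: (7 × 3600 + 5 × 60 + 50) × 30 + 8 = 766508.
Minute boundaries passed: 425; those not divisible by 10: 425 − 42 = 383; dropped labels = 2 × 383 = 766.
Actual frame index = 766508 − 766 = 765742.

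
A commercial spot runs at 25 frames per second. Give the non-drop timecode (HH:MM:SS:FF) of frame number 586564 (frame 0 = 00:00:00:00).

06:31:02:14

586564 ÷ 25 = 23462 full seconds, remainder 14 frames.
23462 s = 6 h 31 min 2 s.
Timecode: 06:31:02:14.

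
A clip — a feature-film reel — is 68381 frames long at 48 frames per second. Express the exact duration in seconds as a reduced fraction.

Running time = 68381 ÷ (48) = 68381 × 1/48 = 68381/48 s.

68381/48 seconds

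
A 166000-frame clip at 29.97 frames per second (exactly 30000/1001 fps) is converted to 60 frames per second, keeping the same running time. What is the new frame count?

Target frames = source frames × (target rate / source rate) = 166000 × (60)/(30000/1001) = 166000 × 1001/500 = 332332.

332332 frames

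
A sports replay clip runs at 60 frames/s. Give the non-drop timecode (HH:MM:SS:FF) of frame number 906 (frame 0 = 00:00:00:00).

00:00:15:06

906 ÷ 60 = 15 full seconds, remainder 6 frames.
15 s = 0 h 0 min 15 s.
Timecode: 00:00:15:06.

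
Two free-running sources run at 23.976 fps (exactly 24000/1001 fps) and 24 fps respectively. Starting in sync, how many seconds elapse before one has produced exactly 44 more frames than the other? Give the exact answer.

11011/6 seconds

The gap grows by |24 − 24000/1001| = 24/1001 frames per second.
Time for a 44-frame gap: 44 ÷ (24/1001) = 11011/6 s.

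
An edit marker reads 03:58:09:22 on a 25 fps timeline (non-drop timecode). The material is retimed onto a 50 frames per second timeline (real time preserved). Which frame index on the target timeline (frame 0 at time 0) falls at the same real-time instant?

frame 714494

Source frame index: (3×3600 + 58×60 + 9) × 25 + 22 = 357247.
Real time: 357247 / (25) = 357247/25 s.
Target frame: (357247/25) × (50) = 714494.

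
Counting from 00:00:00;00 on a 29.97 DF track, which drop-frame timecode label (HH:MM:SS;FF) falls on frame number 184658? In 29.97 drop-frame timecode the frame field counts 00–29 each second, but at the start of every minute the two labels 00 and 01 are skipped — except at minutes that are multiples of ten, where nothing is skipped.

01:42:41;12

Each 10-minute DF block holds 10 × 60 × 30 − 9 × 2 = 17982 frames. 184658 ÷ 17982 → 10 full blocks, remainder 4838.
Within the partial block the first minute is 1800 frames and each further minute 1798, so 2 further minute boundaries passed. Total skipped labels = 18 × 10 + 2 × 2 = 184.
Non-drop label index = 184658 + 184 = 184842; at 30 labels/s that is 01:42:41:12, i.e. DF 01:42:41;12.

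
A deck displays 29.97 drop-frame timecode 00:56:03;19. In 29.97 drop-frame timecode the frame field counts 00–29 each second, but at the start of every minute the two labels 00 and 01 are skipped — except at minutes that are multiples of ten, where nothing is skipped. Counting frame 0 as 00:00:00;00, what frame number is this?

100807

As if non-drop at 30 labels/s: (0 × 3600 + 56 × 60 + 3) × 30 + 19 = 100909.
Minute boundaries passed: 56; those not divisible by 10: 56 − 5 = 51; dropped labels = 2 × 51 = 102.
Actual frame index = 100909 − 102 = 100807.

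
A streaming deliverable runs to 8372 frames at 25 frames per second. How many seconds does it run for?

Running time = 8372 / (25) = 334.88 s.

334.88 seconds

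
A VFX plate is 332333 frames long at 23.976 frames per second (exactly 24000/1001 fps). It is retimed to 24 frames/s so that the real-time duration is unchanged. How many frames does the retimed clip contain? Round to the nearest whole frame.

Frames at target rate = 332333 × (24) / (24000/1001) = 332665333/1000 ≈ 332665.333.
Nearest whole frame: 332665.

332665 frames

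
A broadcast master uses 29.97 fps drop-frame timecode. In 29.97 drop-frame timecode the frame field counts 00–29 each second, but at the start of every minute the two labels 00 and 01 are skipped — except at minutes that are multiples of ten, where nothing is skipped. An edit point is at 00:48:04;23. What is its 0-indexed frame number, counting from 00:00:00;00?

86455

Complete 10-minute blocks: 4, each 17982 frames → 71928.
Remaining 8 whole minutes in the current block: 1800 + 7 × 1798 = 14386 frames.
Within the current minute: 4 × 30 + 23 − 2 = 141 (labels ;00/;01 skipped at this minute). Total = 71928 + 14386 + 141 = 86455.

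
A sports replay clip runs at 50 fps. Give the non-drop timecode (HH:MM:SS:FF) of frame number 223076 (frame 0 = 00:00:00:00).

223076 ÷ 50 = 4461 full seconds, remainder 26 frames.
4461 s = 1 h 14 min 21 s.
Timecode: 01:14:21:26.

01:14:21:26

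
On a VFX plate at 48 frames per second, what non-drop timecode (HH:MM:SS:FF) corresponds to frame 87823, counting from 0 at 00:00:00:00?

00:30:29:31

87823 ÷ 48 = 1829 full seconds, remainder 31 frames.
1829 s = 0 h 30 min 29 s.
Timecode: 00:30:29:31.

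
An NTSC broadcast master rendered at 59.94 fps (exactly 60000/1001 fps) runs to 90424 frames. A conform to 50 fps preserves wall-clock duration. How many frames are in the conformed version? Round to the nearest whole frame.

Frames at target rate = 90424 × (50) / (60000/1001) = 11314303/150 ≈ 75428.687.
Nearest whole frame: 75429.

75429 frames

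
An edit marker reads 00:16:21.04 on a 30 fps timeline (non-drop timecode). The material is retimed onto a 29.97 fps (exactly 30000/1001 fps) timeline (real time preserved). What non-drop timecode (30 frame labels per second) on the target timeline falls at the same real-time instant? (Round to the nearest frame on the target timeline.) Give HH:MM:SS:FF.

00:16:20:05

Source frame index: (0×3600 + 16×60 + 21) × 30 + 4 = 29434.
Real time: 29434 / (30) = 14717/15 s.
Target frame: (14717/15) × (30000/1001) = 29434000/1001 ≈ 29404.595 → 29405.
At 30 labels/s: frame 29405 → 00:16:20:05.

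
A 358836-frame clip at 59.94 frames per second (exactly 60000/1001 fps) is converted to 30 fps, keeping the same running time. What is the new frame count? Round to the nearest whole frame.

Frames at target rate = 358836 × (30) / (60000/1001) = 89798709/500 ≈ 179597.418.
Nearest whole frame: 179597.

179597 frames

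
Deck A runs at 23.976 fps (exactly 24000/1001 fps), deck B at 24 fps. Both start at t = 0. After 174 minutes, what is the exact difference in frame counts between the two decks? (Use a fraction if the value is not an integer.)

174 min = 10440 s.
A emits 24000/1001 × 10440 = 250560000/1001 frames; B emits 24 × 10440 = 250560.
Difference = 250560/1001 frames (≈ 250.3097); B is ahead of A.

250560/1001 frames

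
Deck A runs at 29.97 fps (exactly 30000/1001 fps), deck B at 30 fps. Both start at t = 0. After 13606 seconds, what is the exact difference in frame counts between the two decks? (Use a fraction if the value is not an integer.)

A emits 30000/1001 × 13606 = 408180000/1001 frames; B emits 30 × 13606 = 408180.
Difference = 408180/1001 frames (≈ 407.7722); B is ahead of A.

408180/1001 frames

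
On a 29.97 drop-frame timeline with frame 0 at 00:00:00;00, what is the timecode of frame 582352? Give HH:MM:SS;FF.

Ten DF minutes hold 17982 frames, so frame 582352 lies in block 32 (frames 575424–593405) with 6928 frames into that block.
The block's first minute is 1800 frames and the rest 1798 each; 6928 frames reaches minute 3, so 32 × 18 + 3 × 2 = 582 labels have been skipped so far.
Adding those back, label number 582352 + 582 = 582934 at 30 labels/s is 19431 s + 4 f = 5 h 23 min 51 s frame 4, i.e. 05:23:51;04.

05:23:51;04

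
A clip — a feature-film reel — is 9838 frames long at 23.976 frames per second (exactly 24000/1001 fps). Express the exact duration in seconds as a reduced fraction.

4923919/12000 seconds

Running time = 9838 ÷ (24000/1001) = 9838 × 1001/24000 = 4923919/12000 s.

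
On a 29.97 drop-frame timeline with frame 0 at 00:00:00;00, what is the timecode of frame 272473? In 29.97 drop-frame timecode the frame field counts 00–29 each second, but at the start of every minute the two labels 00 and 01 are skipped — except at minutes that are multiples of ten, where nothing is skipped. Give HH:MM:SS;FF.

Each 10-minute DF block holds 10 × 60 × 30 − 9 × 2 = 17982 frames. 272473 ÷ 17982 → 15 full blocks, remainder 2743.
Within the partial block the first minute is 1800 frames and each further minute 1798, so 1 further minute boundary passed. Total skipped labels = 18 × 15 + 2 × 1 = 272.
Non-drop label index = 272473 + 272 = 272745; at 30 labels/s that is 02:31:31:15, i.e. DF 02:31:31;15.

02:31:31;15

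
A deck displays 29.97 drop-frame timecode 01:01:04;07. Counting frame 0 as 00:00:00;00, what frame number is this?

109817

Complete 10-minute blocks: 6, each 17982 frames → 107892.
Remaining 1 whole minute in the current block: 1800 + 0 × 1798 = 1800 frames.
Within the current minute: 4 × 30 + 7 − 2 = 125 (labels ;00/;01 skipped at this minute). Total = 107892 + 1800 + 125 = 109817.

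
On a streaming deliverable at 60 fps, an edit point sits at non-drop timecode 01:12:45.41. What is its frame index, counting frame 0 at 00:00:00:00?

Total seconds to the label: (1 × 3600 + 12 × 60 + 45) = 4365.
Frame index = 4365 × 60 + 41 = 261941.

frame 261941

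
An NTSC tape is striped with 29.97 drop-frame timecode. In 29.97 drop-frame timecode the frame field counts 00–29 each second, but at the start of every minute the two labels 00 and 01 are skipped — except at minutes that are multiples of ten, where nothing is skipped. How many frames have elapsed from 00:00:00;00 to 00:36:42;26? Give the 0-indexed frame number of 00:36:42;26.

As if non-drop at 30 labels/s: (0 × 3600 + 36 × 60 + 42) × 30 + 26 = 66086.
Minute boundaries passed: 36; those not divisible by 10: 36 − 3 = 33; dropped labels = 2 × 33 = 66.
Actual frame index = 66086 − 66 = 66020.

66020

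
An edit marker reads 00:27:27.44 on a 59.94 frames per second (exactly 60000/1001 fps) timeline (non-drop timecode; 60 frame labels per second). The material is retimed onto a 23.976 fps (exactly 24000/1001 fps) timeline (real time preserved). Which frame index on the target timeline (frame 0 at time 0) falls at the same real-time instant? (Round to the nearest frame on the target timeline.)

Source frame index: (0×3600 + 27×60 + 27) × 60 + 44 = 98864.
Real time: 98864 / (60000/1001) = 6185179/3750 s.
Target frame: (6185179/3750) × (24000/1001) = 197728/5 ≈ 39545.600 → 39546.

frame 39546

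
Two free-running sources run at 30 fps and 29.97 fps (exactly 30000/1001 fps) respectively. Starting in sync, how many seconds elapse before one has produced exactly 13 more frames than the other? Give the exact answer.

13013/30 seconds

The gap grows by |30000/1001 − 30| = 30/1001 frames per second.
Time for a 13-frame gap: 13 ÷ (30/1001) = 13013/30 s.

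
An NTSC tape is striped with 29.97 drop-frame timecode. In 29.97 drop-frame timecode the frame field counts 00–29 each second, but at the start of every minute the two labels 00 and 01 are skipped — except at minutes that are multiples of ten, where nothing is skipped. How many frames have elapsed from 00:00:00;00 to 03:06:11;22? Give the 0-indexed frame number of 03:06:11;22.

As if non-drop at 30 labels/s: (3 × 3600 + 6 × 60 + 11) × 30 + 22 = 335152.
Minute boundaries passed: 186; those not divisible by 10: 186 − 18 = 168; dropped labels = 2 × 168 = 336.
Actual frame index = 335152 − 336 = 334816.

334816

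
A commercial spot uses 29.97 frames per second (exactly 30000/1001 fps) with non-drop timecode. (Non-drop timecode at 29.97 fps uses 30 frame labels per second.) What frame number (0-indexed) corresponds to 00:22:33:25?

Total seconds to the label: (0 × 3600 + 22 × 60 + 33) = 1353.
Frame index = 1353 × 30 + 25 = 40615.

frame 40615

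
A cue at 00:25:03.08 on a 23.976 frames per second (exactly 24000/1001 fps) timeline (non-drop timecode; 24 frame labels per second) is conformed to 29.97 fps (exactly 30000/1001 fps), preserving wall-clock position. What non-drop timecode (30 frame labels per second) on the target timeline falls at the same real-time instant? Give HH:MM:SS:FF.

Source frame index: (0×3600 + 25×60 + 3) × 24 + 8 = 36080.
Real time: 36080 / (24000/1001) = 451451/300 s.
Target frame: (451451/300) × (30000/1001) = 45100.
At 30 labels/s: frame 45100 → 00:25:03:10.

00:25:03:10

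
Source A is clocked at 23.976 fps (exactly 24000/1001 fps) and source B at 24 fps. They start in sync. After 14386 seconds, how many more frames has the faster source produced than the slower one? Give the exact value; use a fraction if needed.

A emits 24000/1001 × 14386 = 345264000/1001 frames; B emits 24 × 14386 = 345264.
Difference = 345264/1001 frames (≈ 344.9191); B is ahead of A.

345264/1001 frames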